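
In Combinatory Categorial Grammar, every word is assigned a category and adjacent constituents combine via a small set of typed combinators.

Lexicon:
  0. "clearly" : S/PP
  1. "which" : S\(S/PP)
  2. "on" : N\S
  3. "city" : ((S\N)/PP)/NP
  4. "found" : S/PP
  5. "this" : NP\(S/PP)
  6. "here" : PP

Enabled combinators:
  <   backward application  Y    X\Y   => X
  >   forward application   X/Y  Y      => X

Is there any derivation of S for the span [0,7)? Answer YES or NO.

YES

[0,7] S   <
  [0,3] N   <
    [0,2] S   <
      [0,1] "clearly" : S/PP
      [1,2] "which" : S\(S/PP)
    [2,3] "on" : N\S
  [3,7] S\N   >
    [3,6] (S\N)/PP   >
      [3,4] "city" : ((S\N)/PP)/NP
      [4,6] NP   <
        [4,5] "found" : S/PP
        [5,6] "this" : NP\(S/PP)
    [6,7] "here" : PP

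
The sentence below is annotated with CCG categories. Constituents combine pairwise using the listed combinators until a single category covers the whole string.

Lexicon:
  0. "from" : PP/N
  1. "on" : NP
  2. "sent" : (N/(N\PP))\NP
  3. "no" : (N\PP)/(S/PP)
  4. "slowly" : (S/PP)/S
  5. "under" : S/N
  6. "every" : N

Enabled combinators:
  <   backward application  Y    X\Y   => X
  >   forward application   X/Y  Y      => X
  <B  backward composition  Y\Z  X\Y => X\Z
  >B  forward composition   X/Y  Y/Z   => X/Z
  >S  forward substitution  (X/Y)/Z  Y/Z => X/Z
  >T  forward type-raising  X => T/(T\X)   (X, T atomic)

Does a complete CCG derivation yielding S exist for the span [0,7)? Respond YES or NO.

NO

PP/N NP (N/(N\PP))\NP (N\PP)/(S/PP) (S/PP)/S S/N N
CKY chart[0,7] = {N/(N\PP), NP/(NP\PP), PP, PP/(N\N), PP/(PP\PP), PP/(S\S), S/(S\PP)}; S ∉ chart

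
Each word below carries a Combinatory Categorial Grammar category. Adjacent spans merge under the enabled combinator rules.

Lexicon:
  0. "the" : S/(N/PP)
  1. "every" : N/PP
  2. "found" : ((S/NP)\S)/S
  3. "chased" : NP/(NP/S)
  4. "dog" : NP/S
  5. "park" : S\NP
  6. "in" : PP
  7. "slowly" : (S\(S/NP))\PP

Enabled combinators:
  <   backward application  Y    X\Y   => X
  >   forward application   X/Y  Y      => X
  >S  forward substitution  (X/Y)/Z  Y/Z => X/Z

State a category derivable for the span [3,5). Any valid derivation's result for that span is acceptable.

NP

[0,8] S   <
  [0,6] S/NP   <
    [0,2] S   >
      [0,1] "the" : S/(N/PP)
      [1,2] "every" : N/PP
    [2,6] (S/NP)\S   >
      [2,3] "found" : ((S/NP)\S)/S
      [3,6] S   <
        [3,5] NP   >
          [3,4] "chased" : NP/(NP/S)
          [4,5] "dog" : NP/S
        [5,6] "park" : S\NP
  [6,8] S\(S/NP)   <
    [6,7] "in" : PP
    [7,8] "slowly" : (S\(S/NP))\PP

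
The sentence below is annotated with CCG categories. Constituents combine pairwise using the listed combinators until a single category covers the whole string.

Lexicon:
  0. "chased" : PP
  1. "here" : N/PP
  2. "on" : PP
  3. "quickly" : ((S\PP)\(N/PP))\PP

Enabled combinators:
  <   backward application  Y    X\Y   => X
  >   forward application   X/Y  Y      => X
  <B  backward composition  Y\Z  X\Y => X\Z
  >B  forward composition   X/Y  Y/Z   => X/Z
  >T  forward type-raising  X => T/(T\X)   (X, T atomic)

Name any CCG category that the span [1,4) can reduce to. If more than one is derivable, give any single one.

[0,4] S   <
  [0,1] "chased" : PP
  [1,4] S\PP   <
    [1,2] "here" : N/PP
    [2,4] (S\PP)\(N/PP)   <
      [2,3] "on" : PP
      [3,4] "quickly" : ((S\PP)\(N/PP))\PP

S\PP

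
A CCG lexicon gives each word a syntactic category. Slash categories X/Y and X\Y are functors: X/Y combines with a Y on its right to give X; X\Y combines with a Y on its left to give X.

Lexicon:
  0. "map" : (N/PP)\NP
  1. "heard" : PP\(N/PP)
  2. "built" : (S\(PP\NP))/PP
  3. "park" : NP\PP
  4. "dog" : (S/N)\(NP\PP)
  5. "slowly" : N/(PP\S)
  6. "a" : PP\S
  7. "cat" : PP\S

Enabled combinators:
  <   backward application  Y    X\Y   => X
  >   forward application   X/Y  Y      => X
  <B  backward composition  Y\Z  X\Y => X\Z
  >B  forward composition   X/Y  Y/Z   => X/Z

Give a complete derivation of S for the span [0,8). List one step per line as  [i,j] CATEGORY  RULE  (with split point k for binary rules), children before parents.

[0,8] S   <
  [0,2] PP\NP   <B
    [0,1] "map" : (N/PP)\NP
    [1,2] "heard" : PP\(N/PP)
  [2,8] S\(PP\NP)   >
    [2,3] "built" : (S\(PP\NP))/PP
    [3,8] PP   <
      [3,7] S   >
        [3,5] S/N   <
          [3,4] "park" : NP\PP
          [4,5] "dog" : (S/N)\(NP\PP)
        [5,7] N   >
          [5,6] "slowly" : N/(PP\S)
          [6,7] "a" : PP\S
      [7,8] "cat" : PP\S

[0,1] (N/PP)\NP  lex  "map"
[1,2] PP\(N/PP)  lex  "heard"
[0,2] PP\NP  <B  k=1
[2,3] (S\(PP\NP))/PP  lex  "built"
[3,4] NP\PP  lex  "park"
[4,5] (S/N)\(NP\PP)  lex  "dog"
[3,5] S/N  <  k=4
[5,6] N/(PP\S)  lex  "slowly"
[6,7] PP\S  lex  "a"
[5,7] N  >  k=6
[3,7] S  >  k=5
[7,8] PP\S  lex  "cat"
[3,8] PP  <  k=7
[2,8] S\(PP\NP)  >  k=3
[0,8] S  <  k=2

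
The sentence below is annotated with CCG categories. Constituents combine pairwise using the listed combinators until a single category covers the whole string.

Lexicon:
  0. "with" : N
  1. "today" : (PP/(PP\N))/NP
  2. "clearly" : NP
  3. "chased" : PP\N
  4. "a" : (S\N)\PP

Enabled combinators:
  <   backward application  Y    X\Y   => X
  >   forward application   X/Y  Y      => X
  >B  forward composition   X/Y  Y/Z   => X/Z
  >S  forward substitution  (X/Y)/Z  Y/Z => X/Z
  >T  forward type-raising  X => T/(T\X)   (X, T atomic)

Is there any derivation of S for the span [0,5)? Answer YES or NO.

[0,5] S   <
  [0,1] "with" : N
  [1,5] S\N   <
    [1,4] PP   >
      [1,3] PP/(PP\N)   >
        [1,2] "today" : (PP/(PP\N))/NP
        [2,3] "clearly" : NP
      [3,4] "chased" : PP\N
    [4,5] "a" : (S\N)\PP

YES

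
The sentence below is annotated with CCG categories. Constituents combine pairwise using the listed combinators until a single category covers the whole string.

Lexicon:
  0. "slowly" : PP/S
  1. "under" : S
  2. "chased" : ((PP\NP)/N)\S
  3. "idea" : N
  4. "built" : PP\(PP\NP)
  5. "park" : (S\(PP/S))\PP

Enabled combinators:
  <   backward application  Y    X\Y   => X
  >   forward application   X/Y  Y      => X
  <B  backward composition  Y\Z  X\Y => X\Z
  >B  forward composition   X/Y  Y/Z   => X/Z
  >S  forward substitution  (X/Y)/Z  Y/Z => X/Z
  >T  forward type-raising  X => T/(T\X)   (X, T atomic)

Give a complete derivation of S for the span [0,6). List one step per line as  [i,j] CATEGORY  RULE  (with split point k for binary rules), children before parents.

[0,6] S   <
  [0,1] "slowly" : PP/S
  [1,6] S\(PP/S)   <
    [1,5] PP   <
      [1,4] PP\NP   >
        [1,3] (PP\NP)/N   <
          [1,2] "under" : S
          [2,3] "chased" : ((PP\NP)/N)\S
        [3,4] "idea" : N
      [4,5] "built" : PP\(PP\NP)
    [5,6] "park" : (S\(PP/S))\PP

[0,1] PP/S  lex  "slowly"
[1,2] S  lex  "under"
[2,3] ((PP\NP)/N)\S  lex  "chased"
[1,3] (PP\NP)/N  <  k=2
[3,4] N  lex  "idea"
[1,4] PP\NP  >  k=3
[4,5] PP\(PP\NP)  lex  "built"
[1,5] PP  <  k=4
[5,6] (S\(PP/S))\PP  lex  "park"
[1,6] S\(PP/S)  <  k=5
[0,6] S  <  k=1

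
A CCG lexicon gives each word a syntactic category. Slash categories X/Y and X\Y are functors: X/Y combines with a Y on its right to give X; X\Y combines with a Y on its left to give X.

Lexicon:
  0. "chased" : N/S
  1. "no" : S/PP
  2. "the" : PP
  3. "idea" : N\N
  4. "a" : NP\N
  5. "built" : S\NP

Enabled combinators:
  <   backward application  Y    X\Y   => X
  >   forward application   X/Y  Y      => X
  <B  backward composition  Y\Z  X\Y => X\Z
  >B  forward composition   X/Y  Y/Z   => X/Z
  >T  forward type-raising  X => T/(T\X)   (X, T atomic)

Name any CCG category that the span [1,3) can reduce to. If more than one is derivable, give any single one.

[0,6] S   <
  [0,3] N   >
    [0,1] "chased" : N/S
    [1,3] S   >
      [1,2] "no" : S/PP
      [2,3] "the" : PP
  [3,6] S\N   <B
    [3,4] "idea" : N\N
    [4,6] S\N   <B
      [4,5] "a" : NP\N
      [5,6] "built" : S\NP

S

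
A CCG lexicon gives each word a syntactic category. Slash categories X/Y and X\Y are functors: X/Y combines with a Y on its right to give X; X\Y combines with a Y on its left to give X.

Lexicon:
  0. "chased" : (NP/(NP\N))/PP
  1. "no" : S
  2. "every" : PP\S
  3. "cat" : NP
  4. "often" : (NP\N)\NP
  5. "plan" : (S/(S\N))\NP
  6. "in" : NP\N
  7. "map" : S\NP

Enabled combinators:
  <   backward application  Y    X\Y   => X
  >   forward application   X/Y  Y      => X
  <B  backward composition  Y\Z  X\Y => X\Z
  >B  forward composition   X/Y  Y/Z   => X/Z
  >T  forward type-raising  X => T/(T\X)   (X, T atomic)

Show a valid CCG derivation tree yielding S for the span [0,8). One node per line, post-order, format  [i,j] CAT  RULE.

[0,1] (NP/(NP\N))/PP  lex  "chased"
[1,2] S  lex  "no"
[2,3] PP\S  lex  "every"
[1,3] PP  <  k=2
[0,3] NP/(NP\N)  >  k=1
[3,4] NP  lex  "cat"
[4,5] (NP\N)\NP  lex  "often"
[3,5] NP\N  <  k=4
[0,5] NP  >  k=3
[5,6] (S/(S\N))\NP  lex  "plan"
[0,6] S/(S\N)  <  k=5
[6,7] NP\N  lex  "in"
[7,8] S\NP  lex  "map"
[6,8] S\N  <B  k=7
[0,8] S  >  k=6

[0,8] S   >
  [0,6] S/(S\N)   <
    [0,5] NP   >
      [0,3] NP/(NP\N)   >
        [0,1] "chased" : (NP/(NP\N))/PP
        [1,3] PP   <
          [1,2] "no" : S
          [2,3] "every" : PP\S
      [3,5] NP\N   <
        [3,4] "cat" : NP
        [4,5] "often" : (NP\N)\NP
    [5,6] "plan" : (S/(S\N))\NP
  [6,8] S\N   <B
    [6,7] "in" : NP\N
    [7,8] "map" : S\NP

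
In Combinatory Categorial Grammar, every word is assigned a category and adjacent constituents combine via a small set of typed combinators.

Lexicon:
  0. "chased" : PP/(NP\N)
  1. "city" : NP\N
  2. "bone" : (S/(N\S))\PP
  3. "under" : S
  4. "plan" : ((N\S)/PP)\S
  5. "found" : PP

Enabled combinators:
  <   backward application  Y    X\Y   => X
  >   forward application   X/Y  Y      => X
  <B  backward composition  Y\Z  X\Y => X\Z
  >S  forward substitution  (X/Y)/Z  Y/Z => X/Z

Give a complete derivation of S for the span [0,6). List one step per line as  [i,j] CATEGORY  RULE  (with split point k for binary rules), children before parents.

[0,6] S   >
  [0,3] S/(N\S)   <
    [0,2] PP   >
      [0,1] "chased" : PP/(NP\N)
      [1,2] "city" : NP\N
    [2,3] "bone" : (S/(N\S))\PP
  [3,6] N\S   >
    [3,5] (N\S)/PP   <
      [3,4] "under" : S
      [4,5] "plan" : ((N\S)/PP)\S
    [5,6] "found" : PP

[0,1] PP/(NP\N)  lex  "chased"
[1,2] NP\N  lex  "city"
[0,2] PP  >  k=1
[2,3] (S/(N\S))\PP  lex  "bone"
[0,3] S/(N\S)  <  k=2
[3,4] S  lex  "under"
[4,5] ((N\S)/PP)\S  lex  "plan"
[3,5] (N\S)/PP  <  k=4
[5,6] PP  lex  "found"
[3,6] N\S  >  k=5
[0,6] S  >  k=3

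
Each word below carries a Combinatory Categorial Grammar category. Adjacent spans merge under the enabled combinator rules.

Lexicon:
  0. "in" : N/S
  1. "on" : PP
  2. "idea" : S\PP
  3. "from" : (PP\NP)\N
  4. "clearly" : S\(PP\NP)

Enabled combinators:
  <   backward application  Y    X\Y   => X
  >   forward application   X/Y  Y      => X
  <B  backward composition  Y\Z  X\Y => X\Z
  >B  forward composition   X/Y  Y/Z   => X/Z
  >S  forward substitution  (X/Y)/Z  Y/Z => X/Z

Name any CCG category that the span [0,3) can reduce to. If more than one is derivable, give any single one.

N

[0,5] S   <
  [0,4] PP\NP   <
    [0,3] N   >
      [0,1] "in" : N/S
      [1,3] S   <
        [1,2] "on" : PP
        [2,3] "idea" : S\PP
    [3,4] "from" : (PP\NP)\N
  [4,5] "clearly" : S\(PP\NP)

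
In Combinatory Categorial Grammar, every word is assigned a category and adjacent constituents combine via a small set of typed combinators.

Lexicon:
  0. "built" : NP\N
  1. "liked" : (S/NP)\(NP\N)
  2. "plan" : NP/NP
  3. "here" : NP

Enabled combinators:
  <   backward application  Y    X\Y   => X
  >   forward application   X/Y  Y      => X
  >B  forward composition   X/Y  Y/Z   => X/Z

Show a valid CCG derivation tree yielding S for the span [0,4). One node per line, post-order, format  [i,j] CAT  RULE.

[0,1] NP\N  lex  "built"
[1,2] (S/NP)\(NP\N)  lex  "liked"
[0,2] S/NP  <  k=1
[2,3] NP/NP  lex  "plan"
[0,3] S/NP  >B  k=2
[3,4] NP  lex  "here"
[0,4] S  >  k=3

[0,4] S   >
  [0,3] S/NP   >B
    [0,2] S/NP   <
      [0,1] "built" : NP\N
      [1,2] "liked" : (S/NP)\(NP\N)
    [2,3] "plan" : NP/NP
  [3,4] "here" : NP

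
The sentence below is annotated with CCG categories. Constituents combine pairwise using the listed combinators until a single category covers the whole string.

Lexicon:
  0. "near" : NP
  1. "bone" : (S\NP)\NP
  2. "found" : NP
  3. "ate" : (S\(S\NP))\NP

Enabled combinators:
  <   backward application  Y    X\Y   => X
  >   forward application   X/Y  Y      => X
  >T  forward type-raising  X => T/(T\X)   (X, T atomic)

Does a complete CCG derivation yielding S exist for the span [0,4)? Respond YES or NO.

YES

[0,4] S   <
  [0,2] S\NP   <
    [0,1] "near" : NP
    [1,2] "bone" : (S\NP)\NP
  [2,4] S\(S\NP)   <
    [2,3] "found" : NP
    [3,4] "ate" : (S\(S\NP))\NP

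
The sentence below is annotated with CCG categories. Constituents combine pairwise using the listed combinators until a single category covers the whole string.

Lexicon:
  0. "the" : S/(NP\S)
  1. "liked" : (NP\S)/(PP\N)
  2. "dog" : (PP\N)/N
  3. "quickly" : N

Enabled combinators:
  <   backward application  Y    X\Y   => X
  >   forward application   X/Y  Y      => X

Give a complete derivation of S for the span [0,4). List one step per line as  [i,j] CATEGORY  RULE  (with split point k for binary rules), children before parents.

[0,1] S/(NP\S)  lex  "the"
[1,2] (NP\S)/(PP\N)  lex  "liked"
[2,3] (PP\N)/N  lex  "dog"
[3,4] N  lex  "quickly"
[2,4] PP\N  >  k=3
[1,4] NP\S  >  k=2
[0,4] S  >  k=1

[0,4] S   >
  [0,1] "the" : S/(NP\S)
  [1,4] NP\S   >
    [1,2] "liked" : (NP\S)/(PP\N)
    [2,4] PP\N   >
      [2,3] "dog" : (PP\N)/N
      [3,4] "quickly" : N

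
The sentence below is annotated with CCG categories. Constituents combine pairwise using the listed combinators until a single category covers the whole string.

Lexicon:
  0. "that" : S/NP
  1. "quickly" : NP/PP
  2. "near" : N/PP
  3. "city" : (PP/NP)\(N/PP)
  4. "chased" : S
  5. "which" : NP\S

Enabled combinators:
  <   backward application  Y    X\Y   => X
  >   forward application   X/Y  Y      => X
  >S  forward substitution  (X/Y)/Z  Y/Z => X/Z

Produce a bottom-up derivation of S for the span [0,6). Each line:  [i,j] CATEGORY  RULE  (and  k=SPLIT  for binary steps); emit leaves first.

[0,6] S   >
  [0,1] "that" : S/NP
  [1,6] NP   >
    [1,2] "quickly" : NP/PP
    [2,6] PP   >
      [2,4] PP/NP   <
        [2,3] "near" : N/PP
        [3,4] "city" : (PP/NP)\(N/PP)
      [4,6] NP   <
        [4,5] "chased" : S
        [5,6] "which" : NP\S

[0,1] S/NP  lex  "that"
[1,2] NP/PP  lex  "quickly"
[2,3] N/PP  lex  "near"
[3,4] (PP/NP)\(N/PP)  lex  "city"
[2,4] PP/NP  <  k=3
[4,5] S  lex  "chased"
[5,6] NP\S  lex  "which"
[4,6] NP  <  k=5
[2,6] PP  >  k=4
[1,6] NP  >  k=2
[0,6] S  >  k=1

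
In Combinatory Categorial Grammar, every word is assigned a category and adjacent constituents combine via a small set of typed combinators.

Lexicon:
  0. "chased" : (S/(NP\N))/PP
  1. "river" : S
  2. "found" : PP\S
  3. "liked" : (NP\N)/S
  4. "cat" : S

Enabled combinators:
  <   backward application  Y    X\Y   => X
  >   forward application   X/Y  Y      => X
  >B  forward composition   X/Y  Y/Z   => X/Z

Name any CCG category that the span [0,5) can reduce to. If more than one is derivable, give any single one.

S

[0,5] S   >
  [0,3] S/(NP\N)   >
    [0,1] "chased" : (S/(NP\N))/PP
    [1,3] PP   <
      [1,2] "river" : S
      [2,3] "found" : PP\S
  [3,5] NP\N   >
    [3,4] "liked" : (NP\N)/S
    [4,5] "cat" : S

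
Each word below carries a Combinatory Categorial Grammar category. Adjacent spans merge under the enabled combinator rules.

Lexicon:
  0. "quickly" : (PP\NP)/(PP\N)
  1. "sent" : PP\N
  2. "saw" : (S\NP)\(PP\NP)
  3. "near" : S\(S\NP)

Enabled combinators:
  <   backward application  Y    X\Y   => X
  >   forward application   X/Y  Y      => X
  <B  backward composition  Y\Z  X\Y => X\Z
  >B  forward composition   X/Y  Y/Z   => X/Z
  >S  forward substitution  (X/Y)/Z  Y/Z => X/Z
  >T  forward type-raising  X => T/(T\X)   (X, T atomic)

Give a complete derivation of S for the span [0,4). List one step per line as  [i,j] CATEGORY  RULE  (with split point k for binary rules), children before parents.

[0,1] (PP\NP)/(PP\N)  lex  "quickly"
[1,2] PP\N  lex  "sent"
[0,2] PP\NP  >  k=1
[2,3] (S\NP)\(PP\NP)  lex  "saw"
[0,3] S\NP  <  k=2
[3,4] S\(S\NP)  lex  "near"
[0,4] S  <  k=3

[0,4] S   <
  [0,3] S\NP   <
    [0,2] PP\NP   >
      [0,1] "quickly" : (PP\NP)/(PP\N)
      [1,2] "sent" : PP\N
    [2,3] "saw" : (S\NP)\(PP\NP)
  [3,4] "near" : S\(S\NP)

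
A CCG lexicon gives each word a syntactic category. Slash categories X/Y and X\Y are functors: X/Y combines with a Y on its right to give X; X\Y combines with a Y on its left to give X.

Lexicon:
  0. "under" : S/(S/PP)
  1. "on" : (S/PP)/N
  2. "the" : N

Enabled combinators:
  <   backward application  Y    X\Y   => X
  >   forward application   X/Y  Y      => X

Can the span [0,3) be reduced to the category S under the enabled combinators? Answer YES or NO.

[0,3] S   >
  [0,1] "under" : S/(S/PP)
  [1,3] S/PP   >
    [1,2] "on" : (S/PP)/N
    [2,3] "the" : N

YES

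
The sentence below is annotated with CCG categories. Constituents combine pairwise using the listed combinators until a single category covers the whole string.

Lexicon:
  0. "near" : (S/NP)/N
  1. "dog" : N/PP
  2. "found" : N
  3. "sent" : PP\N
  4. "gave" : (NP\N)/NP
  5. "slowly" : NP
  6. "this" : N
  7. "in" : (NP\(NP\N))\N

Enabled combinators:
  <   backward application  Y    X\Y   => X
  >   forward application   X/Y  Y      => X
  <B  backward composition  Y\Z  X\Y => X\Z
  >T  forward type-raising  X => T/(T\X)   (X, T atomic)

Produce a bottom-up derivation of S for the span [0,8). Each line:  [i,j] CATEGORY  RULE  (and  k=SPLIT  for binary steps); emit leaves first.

[0,1] (S/NP)/N  lex  "near"
[1,2] N/PP  lex  "dog"
[2,3] N  lex  "found"
[2,3] PP/(PP\N)  >T
[3,4] PP\N  lex  "sent"
[2,4] PP  >  k=3
[1,4] N  >  k=2
[0,4] S/NP  >  k=1
[4,5] (NP\N)/NP  lex  "gave"
[5,6] NP  lex  "slowly"
[4,6] NP\N  >  k=5
[6,7] N  lex  "this"
[7,8] (NP\(NP\N))\N  lex  "in"
[6,8] NP\(NP\N)  <  k=7
[4,8] NP  <  k=6
[0,8] S  >  k=4

[0,8] S   >
  [0,4] S/NP   >
    [0,1] "near" : (S/NP)/N
    [1,4] N   >
      [1,2] "dog" : N/PP
      [2,4] PP   >
        [2,3] PP/(PP\N)   >T
          [2,3] "found" : N
        [3,4] "sent" : PP\N
  [4,8] NP   <
    [4,6] NP\N   >
      [4,5] "gave" : (NP\N)/NP
      [5,6] "slowly" : NP
    [6,8] NP\(NP\N)   <
      [6,7] "this" : N
      [7,8] "in" : (NP\(NP\N))\N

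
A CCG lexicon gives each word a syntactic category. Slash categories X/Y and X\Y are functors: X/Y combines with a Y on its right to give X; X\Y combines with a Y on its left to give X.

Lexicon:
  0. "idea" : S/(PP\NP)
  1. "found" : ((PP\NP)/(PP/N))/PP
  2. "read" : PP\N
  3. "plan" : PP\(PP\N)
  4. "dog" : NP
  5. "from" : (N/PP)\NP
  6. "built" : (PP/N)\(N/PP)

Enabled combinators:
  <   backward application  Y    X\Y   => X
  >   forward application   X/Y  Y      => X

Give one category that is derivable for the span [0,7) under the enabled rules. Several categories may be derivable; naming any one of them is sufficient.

S

[0,7] S   >
  [0,1] "idea" : S/(PP\NP)
  [1,7] PP\NP   >
    [1,4] (PP\NP)/(PP/N)   >
      [1,2] "found" : ((PP\NP)/(PP/N))/PP
      [2,4] PP   <
        [2,3] "read" : PP\N
        [3,4] "plan" : PP\(PP\N)
    [4,7] PP/N   <
      [4,6] N/PP   <
        [4,5] "dog" : NP
        [5,6] "from" : (N/PP)\NP
      [6,7] "built" : (PP/N)\(N/PP)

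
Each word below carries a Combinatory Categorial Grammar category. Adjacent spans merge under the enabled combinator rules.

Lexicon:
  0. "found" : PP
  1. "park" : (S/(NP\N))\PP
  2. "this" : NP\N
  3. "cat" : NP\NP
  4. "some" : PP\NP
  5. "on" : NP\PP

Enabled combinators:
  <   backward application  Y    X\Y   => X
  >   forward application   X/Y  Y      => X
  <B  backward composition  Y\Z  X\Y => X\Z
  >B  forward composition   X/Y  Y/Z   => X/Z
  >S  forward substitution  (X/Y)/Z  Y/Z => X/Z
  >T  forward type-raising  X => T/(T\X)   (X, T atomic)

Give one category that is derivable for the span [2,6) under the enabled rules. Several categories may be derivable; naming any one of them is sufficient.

[0,6] S   >
  [0,2] S/(NP\N)   <
    [0,1] "found" : PP
    [1,2] "park" : (S/(NP\N))\PP
  [2,6] NP\N   <B
    [2,4] NP\N   <B
      [2,3] "this" : NP\N
      [3,4] "cat" : NP\NP
    [4,6] NP\NP   <B
      [4,5] "some" : PP\NP
      [5,6] "on" : NP\PP

NP\N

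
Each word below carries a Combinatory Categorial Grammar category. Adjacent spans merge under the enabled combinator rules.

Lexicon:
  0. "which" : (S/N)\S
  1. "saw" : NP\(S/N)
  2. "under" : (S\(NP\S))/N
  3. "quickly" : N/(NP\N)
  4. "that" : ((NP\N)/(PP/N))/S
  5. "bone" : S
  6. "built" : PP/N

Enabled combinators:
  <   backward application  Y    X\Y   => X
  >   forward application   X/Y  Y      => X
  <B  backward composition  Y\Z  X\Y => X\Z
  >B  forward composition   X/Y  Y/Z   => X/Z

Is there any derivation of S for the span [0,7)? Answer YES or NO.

[0,7] S   <
  [0,2] NP\S   <B
    [0,1] "which" : (S/N)\S
    [1,2] "saw" : NP\(S/N)
  [2,7] S\(NP\S)   >
    [2,3] "under" : (S\(NP\S))/N
    [3,7] N   >
      [3,4] "quickly" : N/(NP\N)
      [4,7] NP\N   >
        [4,6] (NP\N)/(PP/N)   >
          [4,5] "that" : ((NP\N)/(PP/N))/S
          [5,6] "bone" : S
        [6,7] "built" : PP/N

YES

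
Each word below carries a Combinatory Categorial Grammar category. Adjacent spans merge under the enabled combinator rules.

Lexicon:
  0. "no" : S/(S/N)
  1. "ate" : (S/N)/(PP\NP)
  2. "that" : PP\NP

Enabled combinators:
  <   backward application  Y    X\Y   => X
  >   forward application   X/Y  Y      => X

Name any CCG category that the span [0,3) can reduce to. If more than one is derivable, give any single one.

S

[0,3] S   >
  [0,1] "no" : S/(S/N)
  [1,3] S/N   >
    [1,2] "ate" : (S/N)/(PP\NP)
    [2,3] "that" : PP\NP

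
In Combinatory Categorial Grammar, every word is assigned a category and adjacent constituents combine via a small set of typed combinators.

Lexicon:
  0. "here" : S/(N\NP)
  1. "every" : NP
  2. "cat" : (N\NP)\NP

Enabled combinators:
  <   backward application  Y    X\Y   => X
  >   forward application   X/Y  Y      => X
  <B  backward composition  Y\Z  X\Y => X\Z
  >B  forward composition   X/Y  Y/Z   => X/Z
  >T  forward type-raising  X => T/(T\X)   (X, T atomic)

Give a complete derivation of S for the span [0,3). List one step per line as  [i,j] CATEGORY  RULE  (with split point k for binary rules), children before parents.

[0,1] S/(N\NP)  lex  "here"
[1,2] NP  lex  "every"
[2,3] (N\NP)\NP  lex  "cat"
[1,3] N\NP  <  k=2
[0,3] S  >  k=1

[0,3] S   >
  [0,1] "here" : S/(N\NP)
  [1,3] N\NP   <
    [1,2] "every" : NP
    [2,3] "cat" : (N\NP)\NP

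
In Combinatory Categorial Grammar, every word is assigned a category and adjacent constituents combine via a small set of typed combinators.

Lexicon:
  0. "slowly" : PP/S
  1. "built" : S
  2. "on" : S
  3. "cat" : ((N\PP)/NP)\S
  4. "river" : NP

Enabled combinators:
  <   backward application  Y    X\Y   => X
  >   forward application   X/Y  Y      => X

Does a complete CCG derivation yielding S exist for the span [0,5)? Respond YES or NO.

PP/S S S ((N\PP)/NP)\S NP
CKY chart[0,5] = {N}; S ∉ chart

NO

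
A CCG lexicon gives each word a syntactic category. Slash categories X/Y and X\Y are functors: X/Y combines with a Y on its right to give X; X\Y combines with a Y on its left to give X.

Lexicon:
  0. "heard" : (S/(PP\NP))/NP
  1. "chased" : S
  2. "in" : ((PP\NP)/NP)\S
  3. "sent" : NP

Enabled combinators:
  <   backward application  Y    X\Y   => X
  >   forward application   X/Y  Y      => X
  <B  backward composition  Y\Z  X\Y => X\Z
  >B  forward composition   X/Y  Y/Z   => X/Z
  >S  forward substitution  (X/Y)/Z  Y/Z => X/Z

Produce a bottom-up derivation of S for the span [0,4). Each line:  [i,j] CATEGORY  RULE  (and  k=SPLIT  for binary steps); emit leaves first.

[0,1] (S/(PP\NP))/NP  lex  "heard"
[1,2] S  lex  "chased"
[2,3] ((PP\NP)/NP)\S  lex  "in"
[1,3] (PP\NP)/NP  <  k=2
[0,3] S/NP  >S  k=1
[3,4] NP  lex  "sent"
[0,4] S  >  k=3

[0,4] S   >
  [0,3] S/NP   >S
    [0,1] "heard" : (S/(PP\NP))/NP
    [1,3] (PP\NP)/NP   <
      [1,2] "chased" : S
      [2,3] "in" : ((PP\NP)/NP)\S
  [3,4] "sent" : NP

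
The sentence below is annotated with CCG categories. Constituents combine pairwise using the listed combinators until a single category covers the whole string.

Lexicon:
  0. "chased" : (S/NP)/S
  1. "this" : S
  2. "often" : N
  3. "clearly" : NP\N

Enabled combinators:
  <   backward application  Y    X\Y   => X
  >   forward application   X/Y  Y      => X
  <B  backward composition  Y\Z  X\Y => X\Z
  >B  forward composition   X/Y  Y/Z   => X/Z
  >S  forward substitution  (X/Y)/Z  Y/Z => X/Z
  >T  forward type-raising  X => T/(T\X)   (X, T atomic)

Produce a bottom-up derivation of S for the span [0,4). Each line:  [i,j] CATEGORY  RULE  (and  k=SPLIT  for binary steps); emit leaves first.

[0,4] S   >
  [0,2] S/NP   >
    [0,1] "chased" : (S/NP)/S
    [1,2] "this" : S
  [2,4] NP   >
    [2,3] NP/(NP\N)   >T
      [2,3] "often" : N
    [3,4] "clearly" : NP\N

[0,1] (S/NP)/S  lex  "chased"
[1,2] S  lex  "this"
[0,2] S/NP  >  k=1
[2,3] N  lex  "often"
[2,3] NP/(NP\N)  >T
[3,4] NP\N  lex  "clearly"
[2,4] NP  >  k=3
[0,4] S  >  k=2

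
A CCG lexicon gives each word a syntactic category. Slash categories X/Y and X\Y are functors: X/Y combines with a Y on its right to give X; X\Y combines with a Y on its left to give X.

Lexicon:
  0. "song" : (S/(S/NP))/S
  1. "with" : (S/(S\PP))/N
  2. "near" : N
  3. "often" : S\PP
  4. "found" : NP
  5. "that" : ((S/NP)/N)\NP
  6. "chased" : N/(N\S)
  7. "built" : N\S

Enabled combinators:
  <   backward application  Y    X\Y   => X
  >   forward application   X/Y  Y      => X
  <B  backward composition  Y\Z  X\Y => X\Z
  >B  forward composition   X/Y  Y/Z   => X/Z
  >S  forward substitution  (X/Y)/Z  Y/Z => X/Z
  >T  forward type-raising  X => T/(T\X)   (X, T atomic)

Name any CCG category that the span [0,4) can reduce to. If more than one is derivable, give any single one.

[0,8] S   >
  [0,4] S/(S/NP)   >
    [0,1] "song" : (S/(S/NP))/S
    [1,4] S   >
      [1,3] S/(S\PP)   >
        [1,2] "with" : (S/(S\PP))/N
        [2,3] "near" : N
      [3,4] "often" : S\PP
  [4,8] S/NP   >
    [4,6] (S/NP)/N   <
      [4,5] "found" : NP
      [5,6] "that" : ((S/NP)/N)\NP
    [6,8] N   >
      [6,7] "chased" : N/(N\S)
      [7,8] "built" : N\S

S/(S/NP)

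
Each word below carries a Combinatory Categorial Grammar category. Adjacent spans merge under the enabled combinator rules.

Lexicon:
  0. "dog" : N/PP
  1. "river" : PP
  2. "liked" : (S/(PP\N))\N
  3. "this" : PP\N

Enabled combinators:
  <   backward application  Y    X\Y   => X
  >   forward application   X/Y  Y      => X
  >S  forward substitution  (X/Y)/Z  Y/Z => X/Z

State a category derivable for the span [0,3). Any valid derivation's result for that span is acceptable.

S/(PP\N)

[0,4] S   >
  [0,3] S/(PP\N)   <
    [0,2] N   >
      [0,1] "dog" : N/PP
      [1,2] "river" : PP
    [2,3] "liked" : (S/(PP\N))\N
  [3,4] "this" : PP\N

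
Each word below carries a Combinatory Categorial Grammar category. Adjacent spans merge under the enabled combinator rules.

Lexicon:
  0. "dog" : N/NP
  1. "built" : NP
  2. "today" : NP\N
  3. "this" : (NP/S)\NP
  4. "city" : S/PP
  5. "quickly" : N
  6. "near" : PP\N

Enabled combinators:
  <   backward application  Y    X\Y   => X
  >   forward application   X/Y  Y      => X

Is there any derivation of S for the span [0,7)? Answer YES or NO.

NO

N/NP NP NP\N (NP/S)\NP S/PP N PP\N
CKY chart[0,7] = {NP}; S ∉ chart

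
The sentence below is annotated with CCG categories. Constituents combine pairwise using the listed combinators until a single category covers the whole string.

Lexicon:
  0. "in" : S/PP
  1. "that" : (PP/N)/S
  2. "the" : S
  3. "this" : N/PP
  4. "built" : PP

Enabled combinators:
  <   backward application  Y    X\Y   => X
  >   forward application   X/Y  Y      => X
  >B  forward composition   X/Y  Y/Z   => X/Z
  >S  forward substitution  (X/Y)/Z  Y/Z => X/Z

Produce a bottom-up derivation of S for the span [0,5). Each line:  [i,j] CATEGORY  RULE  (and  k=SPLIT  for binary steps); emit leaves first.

[0,5] S   >
  [0,1] "in" : S/PP
  [1,5] PP   >
    [1,3] PP/N   >
      [1,2] "that" : (PP/N)/S
      [2,3] "the" : S
    [3,5] N   >
      [3,4] "this" : N/PP
      [4,5] "built" : PP

[0,1] S/PP  lex  "in"
[1,2] (PP/N)/S  lex  "that"
[2,3] S  lex  "the"
[1,3] PP/N  >  k=2
[3,4] N/PP  lex  "this"
[4,5] PP  lex  "built"
[3,5] N  >  k=4
[1,5] PP  >  k=3
[0,5] S  >  k=1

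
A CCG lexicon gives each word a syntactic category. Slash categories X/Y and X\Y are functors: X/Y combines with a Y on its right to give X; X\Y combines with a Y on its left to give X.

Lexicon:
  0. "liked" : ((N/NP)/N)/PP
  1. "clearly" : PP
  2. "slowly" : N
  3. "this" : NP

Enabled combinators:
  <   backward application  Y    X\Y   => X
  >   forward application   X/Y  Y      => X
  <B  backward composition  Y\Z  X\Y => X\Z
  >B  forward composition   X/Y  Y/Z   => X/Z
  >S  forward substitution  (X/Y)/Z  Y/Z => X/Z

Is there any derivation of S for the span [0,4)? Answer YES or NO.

((N/NP)/N)/PP PP N NP
CKY chart[0,4] = {N}; S ∉ chart

NO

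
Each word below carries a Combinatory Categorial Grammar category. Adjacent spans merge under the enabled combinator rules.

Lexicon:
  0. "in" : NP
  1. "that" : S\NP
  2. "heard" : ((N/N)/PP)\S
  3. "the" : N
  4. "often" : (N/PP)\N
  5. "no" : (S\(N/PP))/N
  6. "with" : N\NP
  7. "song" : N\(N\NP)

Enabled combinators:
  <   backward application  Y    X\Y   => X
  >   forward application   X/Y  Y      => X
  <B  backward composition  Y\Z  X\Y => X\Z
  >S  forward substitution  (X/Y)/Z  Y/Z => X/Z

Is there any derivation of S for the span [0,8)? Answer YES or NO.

[0,8] S   <
  [0,5] N/PP   >S
    [0,3] (N/N)/PP   <
      [0,2] S   <
        [0,1] "in" : NP
        [1,2] "that" : S\NP
      [2,3] "heard" : ((N/N)/PP)\S
    [3,5] N/PP   <
      [3,4] "the" : N
      [4,5] "often" : (N/PP)\N
  [5,8] S\(N/PP)   >
    [5,6] "no" : (S\(N/PP))/N
    [6,8] N   <
      [6,7] "with" : N\NP
      [7,8] "song" : N\(N\NP)

YES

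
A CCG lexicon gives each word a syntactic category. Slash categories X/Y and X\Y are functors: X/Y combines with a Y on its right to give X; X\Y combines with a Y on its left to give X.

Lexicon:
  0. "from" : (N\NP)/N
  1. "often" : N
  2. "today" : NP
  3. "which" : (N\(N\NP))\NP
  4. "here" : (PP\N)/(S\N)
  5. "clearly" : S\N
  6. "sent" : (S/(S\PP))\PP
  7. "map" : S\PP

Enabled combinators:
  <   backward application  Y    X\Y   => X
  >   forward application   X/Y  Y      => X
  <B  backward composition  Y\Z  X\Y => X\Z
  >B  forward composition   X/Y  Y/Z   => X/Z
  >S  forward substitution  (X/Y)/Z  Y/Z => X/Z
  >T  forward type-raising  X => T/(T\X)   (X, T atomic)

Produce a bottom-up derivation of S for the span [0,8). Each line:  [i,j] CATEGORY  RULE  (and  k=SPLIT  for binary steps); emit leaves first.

[0,1] (N\NP)/N  lex  "from"
[1,2] N  lex  "often"
[0,2] N\NP  >  k=1
[2,3] NP  lex  "today"
[3,4] (N\(N\NP))\NP  lex  "which"
[2,4] N\(N\NP)  <  k=3
[0,4] N  <  k=2
[4,5] (PP\N)/(S\N)  lex  "here"
[5,6] S\N  lex  "clearly"
[4,6] PP\N  >  k=5
[0,6] PP  <  k=4
[6,7] (S/(S\PP))\PP  lex  "sent"
[0,7] S/(S\PP)  <  k=6
[7,8] S\PP  lex  "map"
[0,8] S  >  k=7

[0,8] S   >
  [0,7] S/(S\PP)   <
    [0,6] PP   <
      [0,4] N   <
        [0,2] N\NP   >
          [0,1] "from" : (N\NP)/N
          [1,2] "often" : N
        [2,4] N\(N\NP)   <
          [2,3] "today" : NP
          [3,4] "which" : (N\(N\NP))\NP
      [4,6] PP\N   >
        [4,5] "here" : (PP\N)/(S\N)
        [5,6] "clearly" : S\N
    [6,7] "sent" : (S/(S\PP))\PP
  [7,8] "map" : S\PP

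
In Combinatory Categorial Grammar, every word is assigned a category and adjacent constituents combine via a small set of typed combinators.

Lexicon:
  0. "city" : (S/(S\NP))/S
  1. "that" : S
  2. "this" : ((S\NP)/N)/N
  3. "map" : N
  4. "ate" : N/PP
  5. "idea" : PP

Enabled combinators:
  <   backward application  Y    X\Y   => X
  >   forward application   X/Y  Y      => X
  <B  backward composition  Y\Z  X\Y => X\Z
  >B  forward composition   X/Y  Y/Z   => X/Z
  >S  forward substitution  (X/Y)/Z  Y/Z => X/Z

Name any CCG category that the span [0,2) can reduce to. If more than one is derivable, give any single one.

[0,6] S   >
  [0,2] S/(S\NP)   >
    [0,1] "city" : (S/(S\NP))/S
    [1,2] "that" : S
  [2,6] S\NP   >
    [2,4] (S\NP)/N   >
      [2,3] "this" : ((S\NP)/N)/N
      [3,4] "map" : N
    [4,6] N   >
      [4,5] "ate" : N/PP
      [5,6] "idea" : PP

S/(S\NP)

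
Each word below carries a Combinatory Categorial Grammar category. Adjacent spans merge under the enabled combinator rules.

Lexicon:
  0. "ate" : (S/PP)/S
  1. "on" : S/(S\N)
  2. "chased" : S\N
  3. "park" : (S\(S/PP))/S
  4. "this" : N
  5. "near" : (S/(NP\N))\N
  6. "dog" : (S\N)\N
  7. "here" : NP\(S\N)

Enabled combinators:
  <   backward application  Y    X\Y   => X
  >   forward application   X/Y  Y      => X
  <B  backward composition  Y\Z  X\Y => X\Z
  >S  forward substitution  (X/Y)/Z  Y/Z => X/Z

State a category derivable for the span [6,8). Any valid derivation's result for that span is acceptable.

[0,8] S   <
  [0,3] S/PP   >
    [0,1] "ate" : (S/PP)/S
    [1,3] S   >
      [1,2] "on" : S/(S\N)
      [2,3] "chased" : S\N
  [3,8] S\(S/PP)   >
    [3,4] "park" : (S\(S/PP))/S
    [4,8] S   >
      [4,6] S/(NP\N)   <
        [4,5] "this" : N
        [5,6] "near" : (S/(NP\N))\N
      [6,8] NP\N   <B
        [6,7] "dog" : (S\N)\N
        [7,8] "here" : NP\(S\N)

NP\N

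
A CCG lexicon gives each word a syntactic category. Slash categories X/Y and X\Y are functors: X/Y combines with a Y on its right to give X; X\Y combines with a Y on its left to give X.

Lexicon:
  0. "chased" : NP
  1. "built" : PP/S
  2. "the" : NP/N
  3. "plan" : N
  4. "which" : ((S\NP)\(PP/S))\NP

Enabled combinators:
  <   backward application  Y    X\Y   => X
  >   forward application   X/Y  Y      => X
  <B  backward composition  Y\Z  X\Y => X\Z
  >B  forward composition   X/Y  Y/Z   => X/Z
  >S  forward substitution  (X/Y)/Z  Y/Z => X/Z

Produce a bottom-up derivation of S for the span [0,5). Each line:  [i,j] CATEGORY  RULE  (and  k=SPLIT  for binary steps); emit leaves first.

[0,5] S   <
  [0,1] "chased" : NP
  [1,5] S\NP   <
    [1,2] "built" : PP/S
    [2,5] (S\NP)\(PP/S)   <
      [2,4] NP   >
        [2,3] "the" : NP/N
        [3,4] "plan" : N
      [4,5] "which" : ((S\NP)\(PP/S))\NP

[0,1] NP  lex  "chased"
[1,2] PP/S  lex  "built"
[2,3] NP/N  lex  "the"
[3,4] N  lex  "plan"
[2,4] NP  >  k=3
[4,5] ((S\NP)\(PP/S))\NP  lex  "which"
[2,5] (S\NP)\(PP/S)  <  k=4
[1,5] S\NP  <  k=2
[0,5] S  <  k=1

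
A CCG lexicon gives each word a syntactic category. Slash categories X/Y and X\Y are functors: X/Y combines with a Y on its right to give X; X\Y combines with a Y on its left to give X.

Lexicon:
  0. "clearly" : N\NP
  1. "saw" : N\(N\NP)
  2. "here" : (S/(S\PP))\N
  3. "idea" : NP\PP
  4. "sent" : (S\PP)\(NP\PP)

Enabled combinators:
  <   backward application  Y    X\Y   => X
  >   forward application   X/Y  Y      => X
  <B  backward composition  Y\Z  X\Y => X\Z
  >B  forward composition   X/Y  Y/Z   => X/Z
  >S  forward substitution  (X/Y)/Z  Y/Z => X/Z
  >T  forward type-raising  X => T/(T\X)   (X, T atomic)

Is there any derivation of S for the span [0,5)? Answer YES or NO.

[0,5] S   >
  [0,3] S/(S\PP)   <
    [0,2] N   <
      [0,1] "clearly" : N\NP
      [1,2] "saw" : N\(N\NP)
    [2,3] "here" : (S/(S\PP))\N
  [3,5] S\PP   <
    [3,4] "idea" : NP\PP
    [4,5] "sent" : (S\PP)\(NP\PP)

YES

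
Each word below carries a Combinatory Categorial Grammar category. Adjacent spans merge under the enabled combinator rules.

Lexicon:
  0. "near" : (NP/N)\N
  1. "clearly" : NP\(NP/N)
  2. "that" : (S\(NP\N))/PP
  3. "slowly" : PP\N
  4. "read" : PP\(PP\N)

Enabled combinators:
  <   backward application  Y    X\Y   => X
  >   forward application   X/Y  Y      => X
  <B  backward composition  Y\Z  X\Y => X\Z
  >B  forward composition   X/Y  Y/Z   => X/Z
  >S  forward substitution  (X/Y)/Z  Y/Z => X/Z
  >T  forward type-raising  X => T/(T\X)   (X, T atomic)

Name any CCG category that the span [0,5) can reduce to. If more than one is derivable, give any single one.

S

[0,5] S   <
  [0,2] NP\N   <B
    [0,1] "near" : (NP/N)\N
    [1,2] "clearly" : NP\(NP/N)
  [2,5] S\(NP\N)   >
    [2,3] "that" : (S\(NP\N))/PP
    [3,5] PP   <
      [3,4] "slowly" : PP\N
      [4,5] "read" : PP\(PP\N)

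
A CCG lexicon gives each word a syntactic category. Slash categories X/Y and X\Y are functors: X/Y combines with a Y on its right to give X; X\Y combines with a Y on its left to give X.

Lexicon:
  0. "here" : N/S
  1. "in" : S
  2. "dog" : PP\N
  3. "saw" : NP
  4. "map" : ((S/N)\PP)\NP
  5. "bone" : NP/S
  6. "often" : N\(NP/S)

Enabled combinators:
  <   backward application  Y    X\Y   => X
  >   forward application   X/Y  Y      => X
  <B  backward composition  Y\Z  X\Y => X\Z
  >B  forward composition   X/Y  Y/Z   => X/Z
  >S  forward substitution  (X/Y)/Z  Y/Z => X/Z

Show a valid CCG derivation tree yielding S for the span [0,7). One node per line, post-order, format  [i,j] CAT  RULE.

[0,1] N/S  lex  "here"
[1,2] S  lex  "in"
[0,2] N  >  k=1
[2,3] PP\N  lex  "dog"
[0,3] PP  <  k=2
[3,4] NP  lex  "saw"
[4,5] ((S/N)\PP)\NP  lex  "map"
[3,5] (S/N)\PP  <  k=4
[0,5] S/N  <  k=3
[5,6] NP/S  lex  "bone"
[6,7] N\(NP/S)  lex  "often"
[5,7] N  <  k=6
[0,7] S  >  k=5

[0,7] S   >
  [0,5] S/N   <
    [0,3] PP   <
      [0,2] N   >
        [0,1] "here" : N/S
        [1,2] "in" : S
      [2,3] "dog" : PP\N
    [3,5] (S/N)\PP   <
      [3,4] "saw" : NP
      [4,5] "map" : ((S/N)\PP)\NP
  [5,7] N   <
    [5,6] "bone" : NP/S
    [6,7] "often" : N\(NP/S)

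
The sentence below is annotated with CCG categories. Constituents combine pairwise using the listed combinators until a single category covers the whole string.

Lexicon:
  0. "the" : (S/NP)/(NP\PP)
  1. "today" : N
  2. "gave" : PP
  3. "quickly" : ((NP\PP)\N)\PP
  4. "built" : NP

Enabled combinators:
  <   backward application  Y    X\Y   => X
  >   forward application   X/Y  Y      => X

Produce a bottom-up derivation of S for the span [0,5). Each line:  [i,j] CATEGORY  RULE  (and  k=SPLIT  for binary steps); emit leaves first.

[0,5] S   >
  [0,4] S/NP   >
    [0,1] "the" : (S/NP)/(NP\PP)
    [1,4] NP\PP   <
      [1,2] "today" : N
      [2,4] (NP\PP)\N   <
        [2,3] "gave" : PP
        [3,4] "quickly" : ((NP\PP)\N)\PP
  [4,5] "built" : NP

[0,1] (S/NP)/(NP\PP)  lex  "the"
[1,2] N  lex  "today"
[2,3] PP  lex  "gave"
[3,4] ((NP\PP)\N)\PP  lex  "quickly"
[2,4] (NP\PP)\N  <  k=3
[1,4] NP\PP  <  k=2
[0,4] S/NP  >  k=1
[4,5] NP  lex  "built"
[0,5] S  >  k=4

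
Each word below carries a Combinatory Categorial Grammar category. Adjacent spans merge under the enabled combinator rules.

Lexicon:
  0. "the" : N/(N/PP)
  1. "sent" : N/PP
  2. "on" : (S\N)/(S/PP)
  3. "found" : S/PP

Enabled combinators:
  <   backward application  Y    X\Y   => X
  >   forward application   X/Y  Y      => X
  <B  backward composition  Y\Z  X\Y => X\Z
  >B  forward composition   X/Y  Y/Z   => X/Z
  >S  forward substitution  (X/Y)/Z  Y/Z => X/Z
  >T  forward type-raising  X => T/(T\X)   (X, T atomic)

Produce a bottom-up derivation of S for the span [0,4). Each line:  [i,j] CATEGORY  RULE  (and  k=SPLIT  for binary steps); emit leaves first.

[0,1] N/(N/PP)  lex  "the"
[1,2] N/PP  lex  "sent"
[0,2] N  >  k=1
[2,3] (S\N)/(S/PP)  lex  "on"
[3,4] S/PP  lex  "found"
[2,4] S\N  >  k=3
[0,4] S  <  k=2

[0,4] S   <
  [0,2] N   >
    [0,1] "the" : N/(N/PP)
    [1,2] "sent" : N/PP
  [2,4] S\N   >
    [2,3] "on" : (S\N)/(S/PP)
    [3,4] "found" : S/PP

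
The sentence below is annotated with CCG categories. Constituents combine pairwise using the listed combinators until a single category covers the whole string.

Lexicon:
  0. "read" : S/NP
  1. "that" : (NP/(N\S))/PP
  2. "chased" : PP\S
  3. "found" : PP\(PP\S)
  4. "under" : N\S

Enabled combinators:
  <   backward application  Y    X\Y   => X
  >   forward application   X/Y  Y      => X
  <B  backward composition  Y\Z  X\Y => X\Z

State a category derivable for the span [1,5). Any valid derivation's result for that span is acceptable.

[0,5] S   >
  [0,1] "read" : S/NP
  [1,5] NP   >
    [1,4] NP/(N\S)   >
      [1,2] "that" : (NP/(N\S))/PP
      [2,4] PP   <
        [2,3] "chased" : PP\S
        [3,4] "found" : PP\(PP\S)
    [4,5] "under" : N\S

NP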